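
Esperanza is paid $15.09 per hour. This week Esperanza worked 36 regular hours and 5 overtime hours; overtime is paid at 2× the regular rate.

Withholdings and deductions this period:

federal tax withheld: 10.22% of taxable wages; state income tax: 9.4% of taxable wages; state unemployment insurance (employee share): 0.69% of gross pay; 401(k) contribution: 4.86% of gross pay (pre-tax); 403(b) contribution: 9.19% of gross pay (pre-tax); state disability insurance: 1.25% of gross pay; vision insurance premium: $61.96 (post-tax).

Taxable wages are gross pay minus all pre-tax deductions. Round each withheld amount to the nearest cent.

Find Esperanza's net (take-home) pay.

Regular pay: 36 × $15.09 = $543.24
Overtime pay: 5 × $15.09 × 2 = $150.90
Gross pay = $543.24 + $150.90 = $694.14
401(k) contribution: $694.14 × 0.0486 = $33.74
403(b) contribution: $694.14 × 0.0919 = $63.79
Pre-tax total = $33.74 + $63.79 = $97.53
Taxable wages = $694.14 − $97.53 = $596.61
State income tax: $596.61 × 0.094 = $56.08
Federal tax withheld: $596.61 × 0.1022 = $60.97
State unemployment insurance (employee share): $694.14 × 0.0069 = $4.79
State disability insurance: $694.14 × 0.0125 = $8.68
Vision insurance premium: $61.96
Total deductions = $33.74 + $63.79 + $56.08 + $60.97 + $4.79 + $8.68 + $61.96 = $290.01
Net pay = $694.14 − $290.01 = $404.13

$404.13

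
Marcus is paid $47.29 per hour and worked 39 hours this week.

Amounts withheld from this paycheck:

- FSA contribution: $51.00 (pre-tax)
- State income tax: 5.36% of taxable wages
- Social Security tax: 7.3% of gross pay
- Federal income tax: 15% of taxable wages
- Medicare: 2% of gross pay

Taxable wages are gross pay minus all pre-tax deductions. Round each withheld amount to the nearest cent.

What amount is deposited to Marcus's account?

Gross pay: 39 × $47.29 = $1,844.31
FSA contribution: $51.00
Taxable wages = $1,844.31 − $51.00 = $1,793.31
State income tax: $1,793.31 × 0.0536 = $96.12
Federal income tax: $1,793.31 × 0.15 = $269.00
Medicare: $1,844.31 × 0.02 = $36.89
Social Security tax: $1,844.31 × 0.073 = $134.63
Total deductions = $51.00 + $96.12 + $269.00 + $36.89 + $134.63 = $587.64
Net pay = $1,844.31 − $587.64 = $1,256.67

$1,256.67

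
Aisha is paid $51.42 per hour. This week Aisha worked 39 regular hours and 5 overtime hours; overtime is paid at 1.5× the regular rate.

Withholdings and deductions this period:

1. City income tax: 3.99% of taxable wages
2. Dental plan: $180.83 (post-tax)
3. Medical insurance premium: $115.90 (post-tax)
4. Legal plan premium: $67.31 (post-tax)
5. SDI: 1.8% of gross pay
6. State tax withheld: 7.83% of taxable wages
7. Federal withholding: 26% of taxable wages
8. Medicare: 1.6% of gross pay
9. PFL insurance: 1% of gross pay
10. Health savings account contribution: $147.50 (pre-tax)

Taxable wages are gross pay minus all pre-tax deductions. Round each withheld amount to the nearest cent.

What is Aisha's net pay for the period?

Regular pay: 39 × $51.42 = $2005.38
Overtime pay: 5 × $51.42 × 1.5 = $385.65
Gross pay = $2005.38 + $385.65 = $2391.03
Health savings account contribution: $147.50
Taxable wages = $2391.03 − $147.50 = $2243.53
State tax withheld: $2243.53 × 0.0783 = $175.67
Federal withholding: $2243.53 × 0.26 = $583.32
City income tax: $2243.53 × 0.0399 = $89.52
SDI: $2391.03 × 0.018 = $43.04
Medicare: $2391.03 × 0.016 = $38.26
PFL insurance: $2391.03 × 0.01 = $23.91
Legal plan premium: $67.31
Dental plan: $180.83
Medical insurance premium: $115.90
Total deductions = $147.50 + $175.67 + $583.32 + $89.52 + $43.04 + $38.26 + $23.91 + $67.31 + $180.83 + $115.90 = $1465.26
Net pay = $2391.03 − $1465.26 = $925.77

$925.77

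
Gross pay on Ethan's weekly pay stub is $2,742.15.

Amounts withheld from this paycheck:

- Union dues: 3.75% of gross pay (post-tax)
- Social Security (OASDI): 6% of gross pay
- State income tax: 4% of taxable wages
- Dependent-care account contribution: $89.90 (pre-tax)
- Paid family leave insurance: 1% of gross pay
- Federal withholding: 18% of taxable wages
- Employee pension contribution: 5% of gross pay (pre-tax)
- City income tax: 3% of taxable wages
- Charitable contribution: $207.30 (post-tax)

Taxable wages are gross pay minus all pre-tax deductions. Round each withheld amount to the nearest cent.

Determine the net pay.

$1,384.27

Dependent-care account contribution: $89.90
Employee pension contribution: $2,742.15 × 0.05 = $137.11
Pre-tax total = $89.90 + $137.11 = $227.01
Taxable wages = $2,742.15 − $227.01 = $2,515.14
City income tax: $2,515.14 × 0.03 = $75.45
State income tax: $2,515.14 × 0.04 = $100.61
Federal withholding: $2,515.14 × 0.18 = $452.73
Paid family leave insurance: $2,742.15 × 0.01 = $27.42
Social Security (OASDI): $2,742.15 × 0.06 = $164.53
Union dues: $2,742.15 × 0.0375 = $102.83
Charitable contribution: $207.30
Total deductions = $89.90 + $137.11 + $75.45 + $100.61 + $452.73 + $27.42 + $164.53 + $102.83 + $207.30 = $1,357.88
Net pay = $2,742.15 − $1,357.88 = $1,384.27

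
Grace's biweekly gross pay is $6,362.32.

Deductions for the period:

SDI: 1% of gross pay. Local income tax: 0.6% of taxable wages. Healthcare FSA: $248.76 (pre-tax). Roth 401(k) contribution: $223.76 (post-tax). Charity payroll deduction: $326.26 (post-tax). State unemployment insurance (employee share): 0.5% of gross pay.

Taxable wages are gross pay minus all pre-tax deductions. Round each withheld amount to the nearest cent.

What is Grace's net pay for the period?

Healthcare FSA: $248.76
Taxable wages = $6,362.32 − $248.76 = $6,113.56
Local income tax: $6,113.56 × 0.006 = $36.68
SDI: $6,362.32 × 0.01 = $63.62
State unemployment insurance (employee share): $6,362.32 × 0.005 = $31.81
Roth 401(k) contribution: $223.76
Charity payroll deduction: $326.26
Total deductions = $248.76 + $36.68 + $63.62 + $31.81 + $223.76 + $326.26 = $930.89
Net pay = $6,362.32 − $930.89 = $5,431.43

$5,431.43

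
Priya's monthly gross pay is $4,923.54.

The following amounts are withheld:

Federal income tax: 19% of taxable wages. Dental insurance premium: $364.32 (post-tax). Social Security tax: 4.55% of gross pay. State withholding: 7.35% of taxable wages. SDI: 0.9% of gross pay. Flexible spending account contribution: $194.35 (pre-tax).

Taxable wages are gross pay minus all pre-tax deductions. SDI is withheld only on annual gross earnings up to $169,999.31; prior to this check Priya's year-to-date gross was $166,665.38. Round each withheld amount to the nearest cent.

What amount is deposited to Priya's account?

$2,864.69

Flexible spending account contribution: $194.35
Taxable wages = $4,923.54 − $194.35 = $4,729.19
Federal income tax: $4,729.19 × 0.19 = $898.55
State withholding: $4,729.19 × 0.0735 = $347.60
Social Security tax: $4,923.54 × 0.0455 = $224.02
SDI: only $169,999.31 − $166,665.38 = $3,333.93 of this check is subject → $3,333.93 × 0.009 = $30.01
Dental insurance premium: $364.32
Total deductions = $194.35 + $898.55 + $347.60 + $224.02 + $30.01 + $364.32 = $2,058.85
Net pay = $4,923.54 − $2,058.85 = $2,864.69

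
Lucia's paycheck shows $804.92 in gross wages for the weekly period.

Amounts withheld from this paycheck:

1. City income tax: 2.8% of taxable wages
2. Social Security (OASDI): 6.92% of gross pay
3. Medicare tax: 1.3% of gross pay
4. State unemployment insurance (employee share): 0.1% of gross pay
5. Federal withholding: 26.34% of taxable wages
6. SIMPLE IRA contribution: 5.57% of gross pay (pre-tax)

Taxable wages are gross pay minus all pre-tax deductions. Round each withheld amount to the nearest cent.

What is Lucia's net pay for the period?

$471.64

SIMPLE IRA contribution: $804.92 × 0.0557 = $44.83
Taxable wages = $804.92 − $44.83 = $760.09
City income tax: $760.09 × 0.028 = $21.28
Federal withholding: $760.09 × 0.2634 = $200.21
Medicare tax: $804.92 × 0.013 = $10.46
Social Security (OASDI): $804.92 × 0.0692 = $55.70
State unemployment insurance (employee share): $804.92 × 0.001 = $0.80
Total deductions = $44.83 + $21.28 + $200.21 + $10.46 + $55.70 + $0.80 = $333.28
Net pay = $804.92 − $333.28 = $471.64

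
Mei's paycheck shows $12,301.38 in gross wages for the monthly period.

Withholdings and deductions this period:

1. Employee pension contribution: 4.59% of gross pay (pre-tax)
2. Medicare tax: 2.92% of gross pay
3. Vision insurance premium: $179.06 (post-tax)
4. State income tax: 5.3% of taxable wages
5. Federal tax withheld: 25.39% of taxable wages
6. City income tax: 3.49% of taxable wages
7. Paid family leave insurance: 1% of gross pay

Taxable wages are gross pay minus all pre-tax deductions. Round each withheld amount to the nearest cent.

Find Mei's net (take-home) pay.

$7,063.86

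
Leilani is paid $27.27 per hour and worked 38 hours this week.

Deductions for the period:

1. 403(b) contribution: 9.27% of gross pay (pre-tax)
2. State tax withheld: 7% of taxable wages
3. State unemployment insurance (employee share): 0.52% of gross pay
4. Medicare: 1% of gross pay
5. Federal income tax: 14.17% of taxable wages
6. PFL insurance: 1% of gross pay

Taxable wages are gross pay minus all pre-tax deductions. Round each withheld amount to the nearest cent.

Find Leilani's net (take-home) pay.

$715.05

Gross pay: 38 × $27.27 = $1036.26
403(b) contribution: $1036.26 × 0.0927 = $96.06
Taxable wages = $1036.26 − $96.06 = $940.20
State tax withheld: $940.20 × 0.07 = $65.81
Federal income tax: $940.20 × 0.1417 = $133.23
PFL insurance: $1036.26 × 0.01 = $10.36
State unemployment insurance (employee share): $1036.26 × 0.0052 = $5.39
Medicare: $1036.26 × 0.01 = $10.36
Total deductions = $96.06 + $65.81 + $133.23 + $10.36 + $5.39 + $10.36 = $321.21
Net pay = $1036.26 − $321.21 = $715.05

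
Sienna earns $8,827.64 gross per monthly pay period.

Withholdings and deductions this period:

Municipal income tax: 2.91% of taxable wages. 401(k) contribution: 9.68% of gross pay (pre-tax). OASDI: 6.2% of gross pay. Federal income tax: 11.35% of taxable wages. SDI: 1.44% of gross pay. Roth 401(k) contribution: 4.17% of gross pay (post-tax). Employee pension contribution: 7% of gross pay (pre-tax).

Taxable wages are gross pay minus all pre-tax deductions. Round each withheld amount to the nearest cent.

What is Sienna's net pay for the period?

$5,263.80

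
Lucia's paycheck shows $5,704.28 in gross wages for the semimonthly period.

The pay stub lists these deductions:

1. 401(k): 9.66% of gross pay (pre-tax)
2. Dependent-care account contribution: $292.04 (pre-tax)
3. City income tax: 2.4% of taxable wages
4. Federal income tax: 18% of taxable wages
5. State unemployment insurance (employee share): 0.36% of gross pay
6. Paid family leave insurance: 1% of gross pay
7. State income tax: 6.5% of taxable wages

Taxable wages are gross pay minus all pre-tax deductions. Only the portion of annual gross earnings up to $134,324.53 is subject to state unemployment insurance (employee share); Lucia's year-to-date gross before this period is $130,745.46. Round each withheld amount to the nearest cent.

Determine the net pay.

$3,483.62

401(k): $5,704.28 × 0.0966 = $551.03
Dependent-care account contribution: $292.04
Pre-tax total = $551.03 + $292.04 = $843.07
Taxable wages = $5,704.28 − $843.07 = $4,861.21
State income tax: $4,861.21 × 0.065 = $315.98
Federal income tax: $4,861.21 × 0.18 = $875.02
City income tax: $4,861.21 × 0.024 = $116.67
State unemployment insurance (employee share): only $134,324.53 − $130,745.46 = $3,579.07 of this check is subject → $3,579.07 × 0.0036 = $12.88
Paid family leave insurance: $5,704.28 × 0.01 = $57.04
Total deductions = $551.03 + $292.04 + $315.98 + $875.02 + $116.67 + $12.88 + $57.04 = $2,220.66
Net pay = $5,704.28 − $2,220.66 = $3,483.62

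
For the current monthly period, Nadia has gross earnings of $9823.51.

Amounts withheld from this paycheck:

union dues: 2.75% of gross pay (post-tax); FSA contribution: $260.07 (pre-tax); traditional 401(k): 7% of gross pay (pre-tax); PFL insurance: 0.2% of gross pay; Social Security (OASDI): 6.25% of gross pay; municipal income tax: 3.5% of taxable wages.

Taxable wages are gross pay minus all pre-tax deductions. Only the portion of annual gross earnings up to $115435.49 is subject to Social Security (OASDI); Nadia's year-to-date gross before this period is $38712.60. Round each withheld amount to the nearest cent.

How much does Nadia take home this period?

FSA contribution: $260.07
Traditional 401(k): $9823.51 × 0.07 = $687.65
Pre-tax total = $260.07 + $687.65 = $947.72
Taxable wages = $9823.51 − $947.72 = $8875.79
Municipal income tax: $8875.79 × 0.035 = $310.65
Social Security (OASDI): cap not yet reached, full $9823.51 is subject → $9823.51 × 0.0625 = $613.97
PFL insurance: $9823.51 × 0.002 = $19.65
Union dues: $9823.51 × 0.0275 = $270.15
Total deductions = $260.07 + $687.65 + $310.65 + $613.97 + $19.65 + $270.15 = $2162.14
Net pay = $9823.51 − $2162.14 = $7661.37

$7661.37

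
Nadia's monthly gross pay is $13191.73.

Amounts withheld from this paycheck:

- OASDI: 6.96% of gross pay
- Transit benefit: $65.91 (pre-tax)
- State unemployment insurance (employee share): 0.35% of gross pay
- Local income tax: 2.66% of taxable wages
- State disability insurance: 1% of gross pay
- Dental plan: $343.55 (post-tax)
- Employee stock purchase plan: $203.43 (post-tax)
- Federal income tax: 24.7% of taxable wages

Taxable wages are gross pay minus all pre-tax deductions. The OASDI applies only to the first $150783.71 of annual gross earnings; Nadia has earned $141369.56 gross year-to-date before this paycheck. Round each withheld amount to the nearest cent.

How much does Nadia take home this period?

Transit benefit: $65.91
Taxable wages = $13191.73 − $65.91 = $13125.82
Federal income tax: $13125.82 × 0.247 = $3242.08
Local income tax: $13125.82 × 0.0266 = $349.15
OASDI: only $150783.71 − $141369.56 = $9414.15 of this check is subject → $9414.15 × 0.0696 = $655.22
State unemployment insurance (employee share): $13191.73 × 0.0035 = $46.17
State disability insurance: $13191.73 × 0.01 = $131.92
Dental plan: $343.55
Employee stock purchase plan: $203.43
Total deductions = $65.91 + $3242.08 + $349.15 + $655.22 + $46.17 + $131.92 + $343.55 + $203.43 = $5037.43
Net pay = $13191.73 − $5037.43 = $8154.30

$8154.30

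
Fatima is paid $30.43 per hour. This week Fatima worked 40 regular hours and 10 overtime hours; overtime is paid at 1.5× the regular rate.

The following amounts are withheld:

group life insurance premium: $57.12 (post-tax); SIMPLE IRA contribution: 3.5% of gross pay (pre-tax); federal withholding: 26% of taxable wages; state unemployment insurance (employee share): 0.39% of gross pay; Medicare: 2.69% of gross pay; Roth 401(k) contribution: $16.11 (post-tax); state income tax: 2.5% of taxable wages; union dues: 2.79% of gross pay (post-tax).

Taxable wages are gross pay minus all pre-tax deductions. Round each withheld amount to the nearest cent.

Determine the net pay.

$983.30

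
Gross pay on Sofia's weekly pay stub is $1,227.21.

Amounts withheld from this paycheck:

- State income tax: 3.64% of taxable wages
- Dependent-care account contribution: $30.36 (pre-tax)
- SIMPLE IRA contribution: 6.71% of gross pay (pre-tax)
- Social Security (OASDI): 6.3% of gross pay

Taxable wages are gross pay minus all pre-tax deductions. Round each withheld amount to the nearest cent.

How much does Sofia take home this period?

Dependent-care account contribution: $30.36
SIMPLE IRA contribution: $1,227.21 × 0.0671 = $82.35
Pre-tax total = $30.36 + $82.35 = $112.71
Taxable wages = $1,227.21 − $112.71 = $1,114.50
State income tax: $1,114.50 × 0.0364 = $40.57
Social Security (OASDI): $1,227.21 × 0.063 = $77.31
Total deductions = $30.36 + $82.35 + $40.57 + $77.31 = $230.59
Net pay = $1,227.21 − $230.59 = $996.62

$996.62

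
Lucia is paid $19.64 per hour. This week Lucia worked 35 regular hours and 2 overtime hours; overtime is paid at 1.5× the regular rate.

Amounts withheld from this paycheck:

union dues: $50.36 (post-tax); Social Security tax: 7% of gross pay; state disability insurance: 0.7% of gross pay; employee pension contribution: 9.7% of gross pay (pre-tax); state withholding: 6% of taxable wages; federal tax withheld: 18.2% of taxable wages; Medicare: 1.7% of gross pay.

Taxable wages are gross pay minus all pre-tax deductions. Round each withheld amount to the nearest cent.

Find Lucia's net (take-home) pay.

$390.32

Regular pay: 35 × $19.64 = $687.40
Overtime pay: 2 × $19.64 × 1.5 = $58.92
Gross pay = $687.40 + $58.92 = $746.32
Employee pension contribution: $746.32 × 0.097 = $72.39
Taxable wages = $746.32 − $72.39 = $673.93
Federal tax withheld: $673.93 × 0.182 = $122.66
State withholding: $673.93 × 0.06 = $40.44
State disability insurance: $746.32 × 0.007 = $5.22
Medicare: $746.32 × 0.017 = $12.69
Social Security tax: $746.32 × 0.07 = $52.24
Union dues: $50.36
Total deductions = $72.39 + $122.66 + $40.44 + $5.22 + $12.69 + $52.24 + $50.36 = $356.00
Net pay = $746.32 − $356.00 = $390.32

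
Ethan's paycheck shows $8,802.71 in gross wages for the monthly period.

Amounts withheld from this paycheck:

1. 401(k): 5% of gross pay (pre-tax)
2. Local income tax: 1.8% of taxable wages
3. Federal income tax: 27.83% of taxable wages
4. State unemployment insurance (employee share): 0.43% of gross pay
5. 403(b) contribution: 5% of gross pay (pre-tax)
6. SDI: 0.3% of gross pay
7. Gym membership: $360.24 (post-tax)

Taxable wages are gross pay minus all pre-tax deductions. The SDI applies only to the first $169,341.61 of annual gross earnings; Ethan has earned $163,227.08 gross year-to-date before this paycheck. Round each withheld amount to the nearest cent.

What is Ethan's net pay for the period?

403(b) contribution: $8,802.71 × 0.05 = $440.14
401(k): $8,802.71 × 0.05 = $440.14
Pre-tax total = $440.14 + $440.14 = $880.28
Taxable wages = $8,802.71 − $880.28 = $7,922.43
Local income tax: $7,922.43 × 0.018 = $142.60
Federal income tax: $7,922.43 × 0.2783 = $2,204.81
State unemployment insurance (employee share): $8,802.71 × 0.0043 = $37.85
SDI: only $169,341.61 − $163,227.08 = $6,114.53 of this check is subject → $6,114.53 × 0.003 = $18.34
Gym membership: $360.24
Total deductions = $440.14 + $440.14 + $142.60 + $2,204.81 + $37.85 + $18.34 + $360.24 = $3,644.12
Net pay = $8,802.71 − $3,644.12 = $5,158.59

$5,158.59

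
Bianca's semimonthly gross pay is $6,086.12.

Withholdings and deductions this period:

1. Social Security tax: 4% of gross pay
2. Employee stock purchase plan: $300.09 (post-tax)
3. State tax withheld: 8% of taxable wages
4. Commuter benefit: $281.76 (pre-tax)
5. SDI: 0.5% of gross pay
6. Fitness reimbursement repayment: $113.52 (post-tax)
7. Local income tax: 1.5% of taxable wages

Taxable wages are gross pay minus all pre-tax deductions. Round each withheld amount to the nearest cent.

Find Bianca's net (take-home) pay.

Commuter benefit: $281.76
Taxable wages = $6,086.12 − $281.76 = $5,804.36
Local income tax: $5,804.36 × 0.015 = $87.07
State tax withheld: $5,804.36 × 0.08 = $464.35
Social Security tax: $6,086.12 × 0.04 = $243.44
SDI: $6,086.12 × 0.005 = $30.43
Fitness reimbursement repayment: $113.52
Employee stock purchase plan: $300.09
Total deductions = $281.76 + $87.07 + $464.35 + $243.44 + $30.43 + $113.52 + $300.09 = $1,520.66
Net pay = $6,086.12 − $1,520.66 = $4,565.46

$4,565.46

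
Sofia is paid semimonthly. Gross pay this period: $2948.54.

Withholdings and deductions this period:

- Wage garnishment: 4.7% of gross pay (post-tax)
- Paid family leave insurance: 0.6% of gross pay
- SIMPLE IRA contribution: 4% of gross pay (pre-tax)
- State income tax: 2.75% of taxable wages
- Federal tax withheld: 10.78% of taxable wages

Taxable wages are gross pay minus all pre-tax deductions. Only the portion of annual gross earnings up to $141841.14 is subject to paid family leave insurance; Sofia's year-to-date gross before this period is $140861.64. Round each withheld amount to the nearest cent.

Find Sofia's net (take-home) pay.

SIMPLE IRA contribution: $2948.54 × 0.04 = $117.94
Taxable wages = $2948.54 − $117.94 = $2830.60
State income tax: $2830.60 × 0.0275 = $77.84
Federal tax withheld: $2830.60 × 0.1078 = $305.14
Paid family leave insurance: only $141841.14 − $140861.64 = $979.50 of this check is subject → $979.50 × 0.006 = $5.88
Wage garnishment: $2948.54 × 0.047 = $138.58
Total deductions = $117.94 + $77.84 + $305.14 + $5.88 + $138.58 = $645.38
Net pay = $2948.54 − $645.38 = $2303.16

$2303.16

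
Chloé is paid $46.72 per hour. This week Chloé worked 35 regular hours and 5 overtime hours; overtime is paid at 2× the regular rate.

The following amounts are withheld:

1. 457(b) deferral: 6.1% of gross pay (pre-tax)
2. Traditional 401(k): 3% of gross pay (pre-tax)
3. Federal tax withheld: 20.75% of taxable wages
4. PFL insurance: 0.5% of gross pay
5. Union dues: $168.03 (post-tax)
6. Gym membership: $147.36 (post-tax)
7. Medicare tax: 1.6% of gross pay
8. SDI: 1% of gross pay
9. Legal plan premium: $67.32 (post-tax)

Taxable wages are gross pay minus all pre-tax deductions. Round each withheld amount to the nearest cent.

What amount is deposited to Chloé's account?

$1,066.65

Regular pay: 35 × $46.72 = $1,635.20
Overtime pay: 5 × $46.72 × 2 = $467.20
Gross pay = $1,635.20 + $467.20 = $2,102.40
Traditional 401(k): $2,102.40 × 0.03 = $63.07
457(b) deferral: $2,102.40 × 0.061 = $128.25
Pre-tax total = $63.07 + $128.25 = $191.32
Taxable wages = $2,102.40 − $191.32 = $1,911.08
Federal tax withheld: $1,911.08 × 0.2075 = $396.55
SDI: $2,102.40 × 0.01 = $21.02
Medicare tax: $2,102.40 × 0.016 = $33.64
PFL insurance: $2,102.40 × 0.005 = $10.51
Union dues: $168.03
Gym membership: $147.36
Legal plan premium: $67.32
Total deductions = $63.07 + $128.25 + $396.55 + $21.02 + $33.64 + $10.51 + $168.03 + $147.36 + $67.32 = $1,035.75
Net pay = $2,102.40 − $1,035.75 = $1,066.65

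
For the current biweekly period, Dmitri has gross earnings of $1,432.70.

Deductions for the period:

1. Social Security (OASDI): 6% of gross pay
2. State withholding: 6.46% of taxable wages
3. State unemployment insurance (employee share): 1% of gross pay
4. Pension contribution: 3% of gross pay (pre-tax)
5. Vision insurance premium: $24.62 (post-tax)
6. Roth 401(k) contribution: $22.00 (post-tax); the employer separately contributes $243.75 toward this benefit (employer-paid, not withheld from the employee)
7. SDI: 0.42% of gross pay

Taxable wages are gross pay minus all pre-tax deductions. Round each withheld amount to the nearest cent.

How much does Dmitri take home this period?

$1,147.01

Pension contribution: $1,432.70 × 0.03 = $42.98
Taxable wages = $1,432.70 − $42.98 = $1,389.72
State withholding: $1,389.72 × 0.0646 = $89.78
SDI: $1,432.70 × 0.0042 = $6.02
Social Security (OASDI): $1,432.70 × 0.06 = $85.96
State unemployment insurance (employee share): $1,432.70 × 0.01 = $14.33
Vision insurance premium: $24.62
Roth 401(k) contribution: $22.00
(Employer's $243.75 toward Roth 401(k) contribution is not withheld from the employee.)
Total deductions = $42.98 + $89.78 + $6.02 + $85.96 + $14.33 + $24.62 + $22.00 = $285.69
Net pay = $1,432.70 − $285.69 = $1,147.01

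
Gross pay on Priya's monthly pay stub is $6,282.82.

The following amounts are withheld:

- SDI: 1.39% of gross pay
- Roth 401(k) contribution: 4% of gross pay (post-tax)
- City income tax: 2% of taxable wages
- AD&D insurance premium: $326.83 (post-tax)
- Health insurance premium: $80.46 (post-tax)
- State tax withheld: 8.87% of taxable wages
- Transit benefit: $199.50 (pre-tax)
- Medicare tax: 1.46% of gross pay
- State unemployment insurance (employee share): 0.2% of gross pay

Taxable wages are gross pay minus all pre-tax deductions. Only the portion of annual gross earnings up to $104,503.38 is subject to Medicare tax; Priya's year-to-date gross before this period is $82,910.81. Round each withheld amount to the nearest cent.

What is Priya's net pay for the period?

Transit benefit: $199.50
Taxable wages = $6,282.82 − $199.50 = $6,083.32
State tax withheld: $6,083.32 × 0.0887 = $539.59
City income tax: $6,083.32 × 0.02 = $121.67
SDI: $6,282.82 × 0.0139 = $87.33
State unemployment insurance (employee share): $6,282.82 × 0.002 = $12.57
Medicare tax: cap not yet reached, full $6,282.82 is subject → $6,282.82 × 0.0146 = $91.73
AD&D insurance premium: $326.83
Roth 401(k) contribution: $6,282.82 × 0.04 = $251.31
Health insurance premium: $80.46
Total deductions = $199.50 + $539.59 + $121.67 + $87.33 + $12.57 + $91.73 + $326.83 + $251.31 + $80.46 = $1,710.99
Net pay = $6,282.82 − $1,710.99 = $4,571.83

$4,571.83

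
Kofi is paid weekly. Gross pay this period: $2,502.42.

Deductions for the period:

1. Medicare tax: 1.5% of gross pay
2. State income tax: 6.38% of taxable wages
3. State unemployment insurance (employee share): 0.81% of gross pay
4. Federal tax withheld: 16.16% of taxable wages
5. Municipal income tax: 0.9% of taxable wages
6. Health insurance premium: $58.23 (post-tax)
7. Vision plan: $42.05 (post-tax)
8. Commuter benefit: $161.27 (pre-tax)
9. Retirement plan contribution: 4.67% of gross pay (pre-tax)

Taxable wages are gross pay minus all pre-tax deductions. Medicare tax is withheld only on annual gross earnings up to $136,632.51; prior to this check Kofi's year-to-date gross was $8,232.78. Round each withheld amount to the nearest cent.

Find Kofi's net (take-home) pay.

Retirement plan contribution: $2,502.42 × 0.0467 = $116.86
Commuter benefit: $161.27
Pre-tax total = $116.86 + $161.27 = $278.13
Taxable wages = $2,502.42 − $278.13 = $2,224.29
Federal tax withheld: $2,224.29 × 0.1616 = $359.45
Municipal income tax: $2,224.29 × 0.009 = $20.02
State income tax: $2,224.29 × 0.0638 = $141.91
State unemployment insurance (employee share): $2,502.42 × 0.0081 = $20.27
Medicare tax: cap not yet reached, full $2,502.42 is subject → $2,502.42 × 0.015 = $37.54
Vision plan: $42.05
Health insurance premium: $58.23
Total deductions = $116.86 + $161.27 + $359.45 + $20.02 + $141.91 + $20.27 + $37.54 + $42.05 + $58.23 = $957.60
Net pay = $2,502.42 − $957.60 = $1,544.82

$1,544.82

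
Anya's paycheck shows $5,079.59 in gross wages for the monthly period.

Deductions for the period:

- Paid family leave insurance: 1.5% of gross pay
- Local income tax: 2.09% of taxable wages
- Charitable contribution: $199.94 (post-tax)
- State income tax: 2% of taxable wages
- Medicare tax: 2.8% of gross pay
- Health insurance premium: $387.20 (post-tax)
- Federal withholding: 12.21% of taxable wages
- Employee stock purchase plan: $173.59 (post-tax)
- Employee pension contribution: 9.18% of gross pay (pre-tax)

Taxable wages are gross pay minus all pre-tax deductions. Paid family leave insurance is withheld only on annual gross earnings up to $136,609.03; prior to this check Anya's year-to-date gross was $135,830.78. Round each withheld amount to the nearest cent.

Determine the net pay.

$2,946.68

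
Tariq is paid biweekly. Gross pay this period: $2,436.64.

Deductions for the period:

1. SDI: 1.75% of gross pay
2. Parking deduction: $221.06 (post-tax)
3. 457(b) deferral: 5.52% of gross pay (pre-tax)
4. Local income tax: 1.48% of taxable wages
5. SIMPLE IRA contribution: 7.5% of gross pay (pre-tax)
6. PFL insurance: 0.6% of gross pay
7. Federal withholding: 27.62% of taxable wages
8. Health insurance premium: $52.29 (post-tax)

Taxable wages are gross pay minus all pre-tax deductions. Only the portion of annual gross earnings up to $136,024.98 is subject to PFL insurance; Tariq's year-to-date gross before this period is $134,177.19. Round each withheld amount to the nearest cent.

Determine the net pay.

SIMPLE IRA contribution: $2,436.64 × 0.075 = $182.75
457(b) deferral: $2,436.64 × 0.0552 = $134.50
Pre-tax total = $182.75 + $134.50 = $317.25
Taxable wages = $2,436.64 − $317.25 = $2,119.39
Local income tax: $2,119.39 × 0.0148 = $31.37
Federal withholding: $2,119.39 × 0.2762 = $585.38
PFL insurance: only $136,024.98 − $134,177.19 = $1,847.79 of this check is subject → $1,847.79 × 0.006 = $11.09
SDI: $2,436.64 × 0.0175 = $42.64
Health insurance premium: $52.29
Parking deduction: $221.06
Total deductions = $182.75 + $134.50 + $31.37 + $585.38 + $11.09 + $42.64 + $52.29 + $221.06 = $1,261.08
Net pay = $2,436.64 − $1,261.08 = $1,175.56

$1,175.56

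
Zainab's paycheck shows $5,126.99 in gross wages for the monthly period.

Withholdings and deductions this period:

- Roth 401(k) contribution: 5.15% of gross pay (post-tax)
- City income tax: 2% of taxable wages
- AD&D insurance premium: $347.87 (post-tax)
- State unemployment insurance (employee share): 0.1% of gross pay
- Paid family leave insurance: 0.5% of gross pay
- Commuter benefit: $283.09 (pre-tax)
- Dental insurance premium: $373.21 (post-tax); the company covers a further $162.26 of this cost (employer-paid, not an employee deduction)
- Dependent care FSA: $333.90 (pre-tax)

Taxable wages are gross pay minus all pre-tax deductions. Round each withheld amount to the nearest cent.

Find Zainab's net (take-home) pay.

Commuter benefit: $283.09
Dependent care FSA: $333.90
Pre-tax total = $283.09 + $333.90 = $616.99
Taxable wages = $5,126.99 − $616.99 = $4,510.00
City income tax: $4,510.00 × 0.02 = $90.20
State unemployment insurance (employee share): $5,126.99 × 0.001 = $5.13
Paid family leave insurance: $5,126.99 × 0.005 = $25.63
Roth 401(k) contribution: $5,126.99 × 0.0515 = $264.04
Dental insurance premium: $373.21
AD&D insurance premium: $347.87
(Employer's $162.26 toward dental insurance premium is not withheld from the employee.)
Total deductions = $283.09 + $333.90 + $90.20 + $5.13 + $25.63 + $264.04 + $373.21 + $347.87 = $1,723.07
Net pay = $5,126.99 − $1,723.07 = $3,403.92

$3,403.92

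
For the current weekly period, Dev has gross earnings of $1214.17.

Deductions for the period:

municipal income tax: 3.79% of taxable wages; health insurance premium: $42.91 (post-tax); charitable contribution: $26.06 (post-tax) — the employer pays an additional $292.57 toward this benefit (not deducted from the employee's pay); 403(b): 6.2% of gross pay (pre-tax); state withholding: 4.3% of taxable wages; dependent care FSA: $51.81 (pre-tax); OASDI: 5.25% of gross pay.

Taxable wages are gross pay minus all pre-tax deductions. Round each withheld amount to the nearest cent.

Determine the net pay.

Dependent care FSA: $51.81
403(b): $1214.17 × 0.062 = $75.28
Pre-tax total = $51.81 + $75.28 = $127.09
Taxable wages = $1214.17 − $127.09 = $1087.08
State withholding: $1087.08 × 0.043 = $46.74
Municipal income tax: $1087.08 × 0.0379 = $41.20
OASDI: $1214.17 × 0.0525 = $63.74
Charitable contribution: $26.06
Health insurance premium: $42.91
(Employer's $292.57 toward charitable contribution is not withheld from the employee.)
Total deductions = $51.81 + $75.28 + $46.74 + $41.20 + $63.74 + $26.06 + $42.91 = $347.74
Net pay = $1214.17 − $347.74 = $866.43

$866.43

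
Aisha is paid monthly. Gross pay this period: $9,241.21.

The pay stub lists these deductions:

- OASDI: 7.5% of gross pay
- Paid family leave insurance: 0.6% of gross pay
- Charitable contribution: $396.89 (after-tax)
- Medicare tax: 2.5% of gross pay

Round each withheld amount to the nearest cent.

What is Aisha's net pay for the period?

Medicare tax: $9,241.21 × 0.025 = $231.03
Paid family leave insurance: $9,241.21 × 0.006 = $55.45
OASDI: $9,241.21 × 0.075 = $693.09
Charitable contribution: $396.89
Total deductions = $231.03 + $55.45 + $693.09 + $396.89 = $1,376.46
Net pay = $9,241.21 − $1,376.46 = $7,864.75

$7,864.75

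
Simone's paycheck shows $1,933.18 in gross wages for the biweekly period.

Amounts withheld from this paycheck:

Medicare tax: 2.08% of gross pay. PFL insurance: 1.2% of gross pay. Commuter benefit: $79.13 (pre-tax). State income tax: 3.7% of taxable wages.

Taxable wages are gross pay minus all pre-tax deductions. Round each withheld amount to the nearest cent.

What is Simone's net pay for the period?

$1,722.04

Commuter benefit: $79.13
Taxable wages = $1,933.18 − $79.13 = $1,854.05
State income tax: $1,854.05 × 0.037 = $68.60
PFL insurance: $1,933.18 × 0.012 = $23.20
Medicare tax: $1,933.18 × 0.0208 = $40.21
Total deductions = $79.13 + $68.60 + $23.20 + $40.21 = $211.14
Net pay = $1,933.18 − $211.14 = $1,722.04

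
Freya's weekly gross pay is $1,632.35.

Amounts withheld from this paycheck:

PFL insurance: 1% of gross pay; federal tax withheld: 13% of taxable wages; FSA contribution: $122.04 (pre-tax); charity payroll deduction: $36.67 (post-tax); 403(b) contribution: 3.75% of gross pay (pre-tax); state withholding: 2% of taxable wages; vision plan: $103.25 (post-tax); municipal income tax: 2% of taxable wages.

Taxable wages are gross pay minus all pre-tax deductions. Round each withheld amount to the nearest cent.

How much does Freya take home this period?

$1,046.52

FSA contribution: $122.04
403(b) contribution: $1,632.35 × 0.0375 = $61.21
Pre-tax total = $122.04 + $61.21 = $183.25
Taxable wages = $1,632.35 − $183.25 = $1,449.10
State withholding: $1,449.10 × 0.02 = $28.98
Federal tax withheld: $1,449.10 × 0.13 = $188.38
Municipal income tax: $1,449.10 × 0.02 = $28.98
PFL insurance: $1,632.35 × 0.01 = $16.32
Charity payroll deduction: $36.67
Vision plan: $103.25
Total deductions = $122.04 + $61.21 + $28.98 + $188.38 + $28.98 + $16.32 + $36.67 + $103.25 = $585.83
Net pay = $1,632.35 − $585.83 = $1,046.52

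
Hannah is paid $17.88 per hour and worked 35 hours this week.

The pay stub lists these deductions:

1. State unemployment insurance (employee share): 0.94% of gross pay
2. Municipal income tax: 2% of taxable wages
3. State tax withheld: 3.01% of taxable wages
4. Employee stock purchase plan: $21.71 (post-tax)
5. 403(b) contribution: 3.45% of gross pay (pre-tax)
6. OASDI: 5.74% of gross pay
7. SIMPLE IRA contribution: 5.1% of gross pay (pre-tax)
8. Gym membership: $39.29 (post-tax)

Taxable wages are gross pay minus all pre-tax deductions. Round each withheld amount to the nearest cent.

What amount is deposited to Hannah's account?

Gross pay: 35 × $17.88 = $625.80
403(b) contribution: $625.80 × 0.0345 = $21.59
SIMPLE IRA contribution: $625.80 × 0.051 = $31.92
Pre-tax total = $21.59 + $31.92 = $53.51
Taxable wages = $625.80 − $53.51 = $572.29
State tax withheld: $572.29 × 0.0301 = $17.23
Municipal income tax: $572.29 × 0.02 = $11.45
State unemployment insurance (employee share): $625.80 × 0.0094 = $5.88
OASDI: $625.80 × 0.0574 = $35.92
Employee stock purchase plan: $21.71
Gym membership: $39.29
Total deductions = $21.59 + $31.92 + $17.23 + $11.45 + $5.88 + $35.92 + $21.71 + $39.29 = $184.99
Net pay = $625.80 − $184.99 = $440.81

$440.81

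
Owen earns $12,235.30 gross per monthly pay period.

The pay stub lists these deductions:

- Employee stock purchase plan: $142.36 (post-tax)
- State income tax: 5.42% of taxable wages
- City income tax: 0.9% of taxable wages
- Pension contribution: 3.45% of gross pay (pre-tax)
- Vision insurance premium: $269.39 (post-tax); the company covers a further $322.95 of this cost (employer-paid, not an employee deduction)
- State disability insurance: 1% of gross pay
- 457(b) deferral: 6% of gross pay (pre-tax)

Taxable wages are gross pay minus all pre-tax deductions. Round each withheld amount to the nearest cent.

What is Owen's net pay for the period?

$9,844.76

Pension contribution: $12,235.30 × 0.0345 = $422.12
457(b) deferral: $12,235.30 × 0.06 = $734.12
Pre-tax total = $422.12 + $734.12 = $1,156.24
Taxable wages = $12,235.30 − $1,156.24 = $11,079.06
City income tax: $11,079.06 × 0.009 = $99.71
State income tax: $11,079.06 × 0.0542 = $600.49
State disability insurance: $12,235.30 × 0.01 = $122.35
Employee stock purchase plan: $142.36
Vision insurance premium: $269.39
(Employer's $322.95 toward vision insurance premium is not withheld from the employee.)
Total deductions = $422.12 + $734.12 + $99.71 + $600.49 + $122.35 + $142.36 + $269.39 = $2,390.54
Net pay = $12,235.30 − $2,390.54 = $9,844.76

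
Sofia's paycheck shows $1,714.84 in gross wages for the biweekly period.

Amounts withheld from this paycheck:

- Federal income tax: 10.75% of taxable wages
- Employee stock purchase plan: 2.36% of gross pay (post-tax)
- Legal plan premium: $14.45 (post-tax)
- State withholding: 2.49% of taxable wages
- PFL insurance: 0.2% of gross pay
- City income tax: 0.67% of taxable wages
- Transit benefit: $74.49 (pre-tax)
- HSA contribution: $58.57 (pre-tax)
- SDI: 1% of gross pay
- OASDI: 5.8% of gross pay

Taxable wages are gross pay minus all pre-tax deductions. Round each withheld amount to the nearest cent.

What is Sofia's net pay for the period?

Transit benefit: $74.49
HSA contribution: $58.57
Pre-tax total = $74.49 + $58.57 = $133.06
Taxable wages = $1,714.84 − $133.06 = $1,581.78
City income tax: $1,581.78 × 0.0067 = $10.60
State withholding: $1,581.78 × 0.0249 = $39.39
Federal income tax: $1,581.78 × 0.1075 = $170.04
SDI: $1,714.84 × 0.01 = $17.15
PFL insurance: $1,714.84 × 0.002 = $3.43
OASDI: $1,714.84 × 0.058 = $99.46
Employee stock purchase plan: $1,714.84 × 0.0236 = $40.47
Legal plan premium: $14.45
Total deductions = $74.49 + $58.57 + $10.60 + $39.39 + $170.04 + $17.15 + $3.43 + $99.46 + $40.47 + $14.45 = $528.05
Net pay = $1,714.84 − $528.05 = $1,186.79

$1,186.79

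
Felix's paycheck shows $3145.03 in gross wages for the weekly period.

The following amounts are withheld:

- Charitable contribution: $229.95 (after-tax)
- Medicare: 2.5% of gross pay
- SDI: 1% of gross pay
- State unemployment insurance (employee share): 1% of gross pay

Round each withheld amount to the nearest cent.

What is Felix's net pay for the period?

$2773.55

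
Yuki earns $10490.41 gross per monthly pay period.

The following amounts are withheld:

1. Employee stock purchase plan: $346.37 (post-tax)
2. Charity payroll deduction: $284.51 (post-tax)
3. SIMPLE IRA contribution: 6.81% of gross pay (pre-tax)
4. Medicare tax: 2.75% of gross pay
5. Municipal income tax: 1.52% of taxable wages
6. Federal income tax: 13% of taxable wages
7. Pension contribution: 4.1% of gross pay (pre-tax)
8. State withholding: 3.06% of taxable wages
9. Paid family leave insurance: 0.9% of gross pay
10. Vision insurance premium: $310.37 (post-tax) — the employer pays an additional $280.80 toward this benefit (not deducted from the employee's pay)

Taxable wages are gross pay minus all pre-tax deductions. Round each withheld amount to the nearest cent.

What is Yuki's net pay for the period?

$6378.74

SIMPLE IRA contribution: $10490.41 × 0.0681 = $714.40
Pension contribution: $10490.41 × 0.041 = $430.11
Pre-tax total = $714.40 + $430.11 = $1144.51
Taxable wages = $10490.41 − $1144.51 = $9345.90
Municipal income tax: $9345.90 × 0.0152 = $142.06
Federal income tax: $9345.90 × 0.13 = $1214.97
State withholding: $9345.90 × 0.0306 = $285.98
Medicare tax: $10490.41 × 0.0275 = $288.49
Paid family leave insurance: $10490.41 × 0.009 = $94.41
Employee stock purchase plan: $346.37
Vision insurance premium: $310.37
Charity payroll deduction: $284.51
(Employer's $280.80 toward vision insurance premium is not withheld from the employee.)
Total deductions = $714.40 + $430.11 + $142.06 + $1214.97 + $285.98 + $288.49 + $94.41 + $346.37 + $310.37 + $284.51 = $4111.67
Net pay = $10490.41 − $4111.67 = $6378.74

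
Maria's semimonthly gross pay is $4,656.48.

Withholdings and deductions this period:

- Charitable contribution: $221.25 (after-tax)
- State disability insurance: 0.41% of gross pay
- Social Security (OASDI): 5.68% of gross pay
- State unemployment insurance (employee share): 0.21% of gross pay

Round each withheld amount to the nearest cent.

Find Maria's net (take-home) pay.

State unemployment insurance (employee share): $4,656.48 × 0.0021 = $9.78
State disability insurance: $4,656.48 × 0.0041 = $19.09
Social Security (OASDI): $4,656.48 × 0.0568 = $264.49
Charitable contribution: $221.25
Total deductions = $9.78 + $19.09 + $264.49 + $221.25 = $514.61
Net pay = $4,656.48 − $514.61 = $4,141.87

$4,141.87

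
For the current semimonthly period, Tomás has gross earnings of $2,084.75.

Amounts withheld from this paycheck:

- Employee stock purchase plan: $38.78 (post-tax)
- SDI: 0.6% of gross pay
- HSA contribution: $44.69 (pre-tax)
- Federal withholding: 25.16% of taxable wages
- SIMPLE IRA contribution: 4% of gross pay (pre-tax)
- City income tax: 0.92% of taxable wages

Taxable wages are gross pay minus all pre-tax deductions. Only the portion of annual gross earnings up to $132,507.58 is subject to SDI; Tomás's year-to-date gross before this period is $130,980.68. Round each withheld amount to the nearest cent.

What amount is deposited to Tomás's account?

SIMPLE IRA contribution: $2,084.75 × 0.04 = $83.39
HSA contribution: $44.69
Pre-tax total = $83.39 + $44.69 = $128.08
Taxable wages = $2,084.75 − $128.08 = $1,956.67
Federal withholding: $1,956.67 × 0.2516 = $492.30
City income tax: $1,956.67 × 0.0092 = $18.00
SDI: only $132,507.58 − $130,980.68 = $1,526.90 of this check is subject → $1,526.90 × 0.006 = $9.16
Employee stock purchase plan: $38.78
Total deductions = $83.39 + $44.69 + $492.30 + $18.00 + $9.16 + $38.78 = $686.32
Net pay = $2,084.75 − $686.32 = $1,398.43

$1,398.43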